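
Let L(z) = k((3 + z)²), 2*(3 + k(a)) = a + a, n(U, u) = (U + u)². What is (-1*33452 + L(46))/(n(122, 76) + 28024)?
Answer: -15527/33614 ≈ -0.46192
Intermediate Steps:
k(a) = -3 + a (k(a) = -3 + (a + a)/2 = -3 + (2*a)/2 = -3 + a)
L(z) = -3 + (3 + z)²
(-1*33452 + L(46))/(n(122, 76) + 28024) = (-1*33452 + (-3 + (3 + 46)²))/((122 + 76)² + 28024) = (-33452 + (-3 + 49²))/(198² + 28024) = (-33452 + (-3 + 2401))/(39204 + 28024) = (-33452 + 2398)/67228 = -31054*1/67228 = -15527/33614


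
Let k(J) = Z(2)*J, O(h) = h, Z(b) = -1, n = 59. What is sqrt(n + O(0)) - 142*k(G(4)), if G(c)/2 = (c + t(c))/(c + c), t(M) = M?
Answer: 284 + sqrt(59) ≈ 291.68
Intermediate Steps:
G(c) = 2 (G(c) = 2*((c + c)/(c + c)) = 2*((2*c)/((2*c))) = 2*((2*c)*(1/(2*c))) = 2*1 = 2)
k(J) = -J
sqrt(n + O(0)) - 142*k(G(4)) = sqrt(59 + 0) - (-142)*2 = sqrt(59) - 142*(-2) = sqrt(59) + 284 = 284 + sqrt(59)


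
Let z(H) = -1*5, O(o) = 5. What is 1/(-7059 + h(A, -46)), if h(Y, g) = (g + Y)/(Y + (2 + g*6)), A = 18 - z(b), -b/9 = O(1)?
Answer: -251/1771786 ≈ -0.00014166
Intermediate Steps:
b = -45 (b = -9*5 = -45)
z(H) = -5
A = 23 (A = 18 - 1*(-5) = 18 + 5 = 23)
h(Y, g) = (Y + g)/(2 + Y + 6*g) (h(Y, g) = (Y + g)/(Y + (2 + 6*g)) = (Y + g)/(2 + Y + 6*g))
1/(-7059 + h(A, -46)) = 1/(-7059 + (23 - 46)/(2 + 23 + 6*(-46))) = 1/(-7059 - 23/(2 + 23 - 276)) = 1/(-7059 - 23/(-251)) = 1/(-7059 - 1/251*(-23)) = 1/(-7059 + 23/251) = 1/(-1771786/251) = -251/1771786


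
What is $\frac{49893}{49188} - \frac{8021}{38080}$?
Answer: $\frac{125449041}{156089920} \approx 0.8037$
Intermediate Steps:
$\frac{49893}{49188} - \frac{8021}{38080} = 49893 \cdot \frac{1}{49188} - \frac{8021}{38080} = \frac{16631}{16396} - \frac{8021}{38080} = \frac{125449041}{156089920}$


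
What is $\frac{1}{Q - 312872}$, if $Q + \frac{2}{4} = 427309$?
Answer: $\frac{2}{228873} \approx 8.7385 \cdot 10^{-6}$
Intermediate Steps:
$Q = \frac{854617}{2}$ ($Q = - \frac{1}{2} + 427309 = \frac{854617}{2} \approx 4.2731 \cdot 10^{5}$)
$\frac{1}{Q - 312872} = \frac{1}{\frac{854617}{2} - 312872} = \frac{1}{\frac{228873}{2}} = \frac{2}{228873}$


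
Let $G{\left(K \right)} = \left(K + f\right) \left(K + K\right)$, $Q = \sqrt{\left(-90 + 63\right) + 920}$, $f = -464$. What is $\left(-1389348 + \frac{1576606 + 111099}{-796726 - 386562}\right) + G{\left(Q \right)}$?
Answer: $- \frac{1641887151561}{1183288} - 928 \sqrt{893} \approx -1.4153 \cdot 10^{6}$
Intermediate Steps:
$Q = \sqrt{893}$ ($Q = \sqrt{-27 + 920} = \sqrt{893} \approx 29.883$)
$G{\left(K \right)} = 2 K \left(-464 + K\right)$ ($G{\left(K \right)} = \left(K - 464\right) \left(K + K\right) = \left(-464 + K\right) 2 K = 2 K \left(-464 + K\right)$)
$\left(-1389348 + \frac{1576606 + 111099}{-796726 - 386562}\right) + G{\left(Q \right)} = \left(-1389348 + \frac{1576606 + 111099}{-796726 - 386562}\right) + 2 \sqrt{893} \left(-464 + \sqrt{893}\right) = \left(-1389348 + \frac{1687705}{-1183288}\right) + 2 \sqrt{893} \left(-464 + \sqrt{893}\right) = \left(-1389348 + 1687705 \left(- \frac{1}{1183288}\right)\right) + 2 \sqrt{893} \left(-464 + \sqrt{893}\right) = \left(-1389348 - \frac{1687705}{1183288}\right) + 2 \sqrt{893} \left(-464 + \sqrt{893}\right) = - \frac{1644000503929}{1183288} + 2 \sqrt{893} \left(-464 + \sqrt{893}\right)$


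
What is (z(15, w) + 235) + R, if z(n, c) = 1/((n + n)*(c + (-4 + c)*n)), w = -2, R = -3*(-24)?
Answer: 847319/2760 ≈ 307.00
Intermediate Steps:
R = 72
z(n, c) = 1/(2*n*(c + n*(-4 + c))) (z(n, c) = 1/((2*n)*(c + n*(-4 + c))) = 1/(2*n*(c + n*(-4 + c))))
(z(15, w) + 235) + R = ((1/2)/(15*(-2 - 4*15 - 2*15)) + 235) + 72 = ((1/2)*(1/15)/(-2 - 60 - 30) + 235) + 72 = ((1/2)*(1/15)/(-92) + 235) + 72 = ((1/2)*(1/15)*(-1/92) + 235) + 72 = (-1/2760 + 235) + 72 = 648599/2760 + 72 = 847319/2760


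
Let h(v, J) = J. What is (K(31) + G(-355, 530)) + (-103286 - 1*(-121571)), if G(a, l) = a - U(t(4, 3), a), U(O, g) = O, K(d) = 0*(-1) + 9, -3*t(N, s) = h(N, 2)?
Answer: 53819/3 ≈ 17940.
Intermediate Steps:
t(N, s) = -⅔ (t(N, s) = -⅓*2 = -⅔)
K(d) = 9 (K(d) = 0 + 9 = 9)
G(a, l) = ⅔ + a (G(a, l) = a - 1*(-⅔) = a + ⅔ = ⅔ + a)
(K(31) + G(-355, 530)) + (-103286 - 1*(-121571)) = (9 + (⅔ - 355)) + (-103286 - 1*(-121571)) = (9 - 1063/3) + (-103286 + 121571) = -1036/3 + 18285 = 53819/3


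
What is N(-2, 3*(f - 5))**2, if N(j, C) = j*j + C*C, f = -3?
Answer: 336400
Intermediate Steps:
N(j, C) = C**2 + j**2 (N(j, C) = j**2 + C**2 = C**2 + j**2)
N(-2, 3*(f - 5))**2 = ((3*(-3 - 5))**2 + (-2)**2)**2 = ((3*(-8))**2 + 4)**2 = ((-24)**2 + 4)**2 = (576 + 4)**2 = 580**2 = 336400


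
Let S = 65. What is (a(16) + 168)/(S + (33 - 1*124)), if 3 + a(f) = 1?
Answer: -83/13 ≈ -6.3846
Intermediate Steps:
a(f) = -2 (a(f) = -3 + 1 = -2)
(a(16) + 168)/(S + (33 - 1*124)) = (-2 + 168)/(65 + (33 - 1*124)) = 166/(65 + (33 - 124)) = 166/(65 - 91) = 166/(-26) = 166*(-1/26) = -83/13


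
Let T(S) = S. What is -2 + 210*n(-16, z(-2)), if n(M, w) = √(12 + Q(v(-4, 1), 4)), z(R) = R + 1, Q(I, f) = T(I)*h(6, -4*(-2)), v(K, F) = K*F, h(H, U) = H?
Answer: -2 + 420*I*√3 ≈ -2.0 + 727.46*I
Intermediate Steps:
v(K, F) = F*K
Q(I, f) = 6*I (Q(I, f) = I*6 = 6*I)
z(R) = 1 + R
n(M, w) = 2*I*√3 (n(M, w) = √(12 + 6*(1*(-4))) = √(12 + 6*(-4)) = √(12 - 24) = √(-12) = 2*I*√3)
-2 + 210*n(-16, z(-2)) = -2 + 210*(2*I*√3) = -2 + 420*I*√3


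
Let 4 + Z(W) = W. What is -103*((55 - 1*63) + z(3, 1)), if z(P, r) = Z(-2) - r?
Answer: 1545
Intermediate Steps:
Z(W) = -4 + W
z(P, r) = -6 - r (z(P, r) = (-4 - 2) - r = -6 - r)
-103*((55 - 1*63) + z(3, 1)) = -103*((55 - 1*63) + (-6 - 1*1)) = -103*((55 - 63) + (-6 - 1)) = -103*(-8 - 7) = -103*(-15) = 1545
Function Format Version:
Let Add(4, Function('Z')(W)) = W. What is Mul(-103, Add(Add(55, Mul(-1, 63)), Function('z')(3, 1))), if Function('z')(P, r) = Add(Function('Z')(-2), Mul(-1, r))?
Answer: 1545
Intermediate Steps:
Function('Z')(W) = Add(-4, W)
Function('z')(P, r) = Add(-6, Mul(-1, r)) (Function('z')(P, r) = Add(Add(-4, -2), Mul(-1, r)) = Add(-6, Mul(-1, r)))
Mul(-103, Add(Add(55, Mul(-1, 63)), Function('z')(3, 1))) = Mul(-103, Add(Add(55, Mul(-1, 63)), Add(-6, Mul(-1, 1)))) = Mul(-103, Add(Add(55, -63), Add(-6, -1))) = Mul(-103, Add(-8, -7)) = Mul(-103, -15) = 1545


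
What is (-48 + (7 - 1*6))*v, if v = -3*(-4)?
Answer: -564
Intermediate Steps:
v = 12
(-48 + (7 - 1*6))*v = (-48 + (7 - 1*6))*12 = (-48 + (7 - 6))*12 = (-48 + 1)*12 = -47*12 = -564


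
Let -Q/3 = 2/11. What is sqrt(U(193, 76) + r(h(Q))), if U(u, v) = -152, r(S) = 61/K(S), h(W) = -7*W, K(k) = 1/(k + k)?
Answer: 2*sqrt(9493)/11 ≈ 17.715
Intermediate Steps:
Q = -6/11 ≈ -0.54545
K(k) = 1/(2*k)
r(S) = 122*S (r(S) = 61/((1/(2*S))) = 61*(2*S) = 122*S)
sqrt(U(193, 76) + r(h(Q))) = sqrt(-152 + 122*(-7*(-6/11))) = sqrt(-152 + 122*(42/11)) = sqrt(-152 + 5124/11) = sqrt(3452/11) = 2*sqrt(9493)/11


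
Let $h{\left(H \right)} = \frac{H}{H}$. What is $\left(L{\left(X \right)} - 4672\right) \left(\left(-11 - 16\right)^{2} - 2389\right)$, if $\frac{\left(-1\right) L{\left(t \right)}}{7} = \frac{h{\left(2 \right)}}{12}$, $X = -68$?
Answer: $\frac{23269465}{3} \approx 7.7565 \cdot 10^{6}$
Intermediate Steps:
$h{\left(H \right)} = 1$
$L{\left(t \right)} = - \frac{7}{12}$ ($L{\left(t \right)} = - 7 \cdot 1 \cdot \frac{1}{12} = \left(-7\right) \frac{1}{12} = - \frac{7}{12}$)
$\left(L{\left(X \right)} - 4672\right) \left(\left(-11 - 16\right)^{2} - 2389\right) = \left(- \frac{7}{12} - 4672\right) \left(\left(-11 - 16\right)^{2} - 2389\right) = - \frac{56071 \left(\left(-27\right)^{2} - 2389\right)}{12} = - \frac{56071 \left(729 - 2389\right)}{12} = \left(- \frac{56071}{12}\right) \left(-1660\right) = \frac{23269465}{3}$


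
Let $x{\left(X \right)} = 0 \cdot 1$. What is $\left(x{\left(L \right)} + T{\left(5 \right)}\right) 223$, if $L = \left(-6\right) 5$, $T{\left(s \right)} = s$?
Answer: $1115$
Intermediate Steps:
$L = -30$
$x{\left(X \right)} = 0$
$\left(x{\left(L \right)} + T{\left(5 \right)}\right) 223 = \left(0 + 5\right) 223 = 5 \cdot 223 = 1115$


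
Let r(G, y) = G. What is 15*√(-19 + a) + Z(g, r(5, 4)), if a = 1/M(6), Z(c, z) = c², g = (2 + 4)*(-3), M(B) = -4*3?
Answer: 324 + 5*I*√687/2 ≈ 324.0 + 65.527*I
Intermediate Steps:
M(B) = -12
g = -18 (g = 6*(-3) = -18)
a = -1/12 (a = 1/(-12) = -1/12 ≈ -0.083333)
15*√(-19 + a) + Z(g, r(5, 4)) = 15*√(-19 - 1/12) + (-18)² = 15*√(-229/12) + 324 = 15*(I*√687/6) + 324 = 5*I*√687/2 + 324 = 324 + 5*I*√687/2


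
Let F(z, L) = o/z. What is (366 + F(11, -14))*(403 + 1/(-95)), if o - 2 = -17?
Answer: 153557124/1045 ≈ 1.4694e+5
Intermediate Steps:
o = -15 (o = 2 - 17 = -15)
F(z, L) = -15/z
(366 + F(11, -14))*(403 + 1/(-95)) = (366 - 15/11)*(403 + 1/(-95)) = (366 - 15*1/11)*(403 - 1/95) = (366 - 15/11)*(38284/95) = (4011/11)*(38284/95) = 153557124/1045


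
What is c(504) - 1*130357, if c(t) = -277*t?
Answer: -269965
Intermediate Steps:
c(504) - 1*130357 = -277*504 - 1*130357 = -139608 - 130357 = -269965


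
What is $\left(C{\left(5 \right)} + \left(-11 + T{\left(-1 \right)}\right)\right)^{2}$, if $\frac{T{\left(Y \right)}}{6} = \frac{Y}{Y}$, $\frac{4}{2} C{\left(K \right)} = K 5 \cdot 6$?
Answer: $4900$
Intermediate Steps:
$C{\left(K \right)} = 15 K$ ($C{\left(K \right)} = \frac{K 5 \cdot 6}{2} = \frac{5 K 6}{2} = \frac{30 K}{2} = 15 K$)
$T{\left(Y \right)} = 6$ ($T{\left(Y \right)} = 6 \frac{Y}{Y} = 6 \cdot 1 = 6$)
$\left(C{\left(5 \right)} + \left(-11 + T{\left(-1 \right)}\right)\right)^{2} = \left(15 \cdot 5 + \left(-11 + 6\right)\right)^{2} = \left(75 - 5\right)^{2} = 70^{2} = 4900$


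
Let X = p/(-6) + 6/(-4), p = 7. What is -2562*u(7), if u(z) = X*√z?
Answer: 6832*√7 ≈ 18076.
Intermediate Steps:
X = -8/3 (X = 7/(-6) + 6/(-4) = 7*(-⅙) + 6*(-¼) = -7/6 - 3/2 = -8/3 ≈ -2.6667)
u(z) = -8*√z/3
-2562*u(7) = -(-6832)*√7 = 6832*√7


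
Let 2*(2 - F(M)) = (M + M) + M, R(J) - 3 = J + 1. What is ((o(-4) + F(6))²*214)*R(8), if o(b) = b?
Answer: 310728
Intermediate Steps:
R(J) = 4 + J (R(J) = 3 + (J + 1) = 3 + (1 + J) = 4 + J)
F(M) = 2 - 3*M/2 (F(M) = 2 - ((M + M) + M)/2 = 2 - (2*M + M)/2 = 2 - 3*M/2)
((o(-4) + F(6))²*214)*R(8) = ((-4 + (2 - 3/2*6))²*214)*(4 + 8) = ((-4 + (2 - 9))²*214)*12 = ((-4 - 7)²*214)*12 = ((-11)²*214)*12 = (121*214)*12 = 25894*12 = 310728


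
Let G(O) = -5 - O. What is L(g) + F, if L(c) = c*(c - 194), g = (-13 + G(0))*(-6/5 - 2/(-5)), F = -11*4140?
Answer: -1203156/25 ≈ -48126.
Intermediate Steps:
F = -45540
g = 72/5 (g = (-13 + (-5 - 1*0))*(-6/5 - 2/(-5)) = (-13 + (-5 + 0))*(-6*⅕ - 2*(-⅕)) = (-13 - 5)*(-6/5 + ⅖) = -18*(-⅘) = 72/5 ≈ 14.400)
L(c) = c*(-194 + c)
L(g) + F = 72*(-194 + 72/5)/5 - 45540 = (72/5)*(-898/5) - 45540 = -64656/25 - 45540 = -1203156/25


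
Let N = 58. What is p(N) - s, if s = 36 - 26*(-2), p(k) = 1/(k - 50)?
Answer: -703/8 ≈ -87.875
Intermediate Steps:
p(k) = 1/(-50 + k)
s = 88 (s = 36 + 52 = 88)
p(N) - s = 1/(-50 + 58) - 1*88 = 1/8 - 88 = -703/8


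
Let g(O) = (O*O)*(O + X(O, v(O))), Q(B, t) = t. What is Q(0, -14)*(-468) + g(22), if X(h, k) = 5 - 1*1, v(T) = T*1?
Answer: 19136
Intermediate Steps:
v(T) = T
X(h, k) = 4 (X(h, k) = 5 - 1 = 4)
g(O) = O²*(4 + O) (g(O) = (O*O)*(O + 4) = O²*(4 + O))
Q(0, -14)*(-468) + g(22) = -14*(-468) + 22²*(4 + 22) = 6552 + 484*26 = 6552 + 12584 = 19136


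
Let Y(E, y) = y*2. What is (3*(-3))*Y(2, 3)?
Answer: -54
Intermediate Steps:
Y(E, y) = 2*y
(3*(-3))*Y(2, 3) = (3*(-3))*(2*3) = -9*6 = -54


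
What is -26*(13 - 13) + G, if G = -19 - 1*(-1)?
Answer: -18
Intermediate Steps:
G = -18 (G = -19 + 1 = -18)
-26*(13 - 13) + G = -26*(13 - 13) - 18 = -26*0 - 18 = 0 - 18 = -18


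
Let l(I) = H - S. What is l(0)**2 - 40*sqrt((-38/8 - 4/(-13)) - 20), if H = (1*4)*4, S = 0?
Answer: 256 - 20*I*sqrt(16523)/13 ≈ 256.0 - 197.76*I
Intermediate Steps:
H = 16 (H = 4*4 = 16)
l(I) = 16 (l(I) = 16 - 1*0 = 16 + 0 = 16)
l(0)**2 - 40*sqrt((-38/8 - 4/(-13)) - 20) = 16**2 - 40*sqrt((-38/8 - 4/(-13)) - 20) = 256 - 40*sqrt((-38*1/8 - 4*(-1/13)) - 20) = 256 - 40*sqrt((-19/4 + 4/13) - 20) = 256 - 40*sqrt(-231/52 - 20) = 256 - 20*I*sqrt(16523)/13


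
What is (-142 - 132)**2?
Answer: 75076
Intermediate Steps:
(-142 - 132)**2 = (-274)**2 = 75076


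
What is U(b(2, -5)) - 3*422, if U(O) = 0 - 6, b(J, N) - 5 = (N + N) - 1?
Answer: -1272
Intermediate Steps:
b(J, N) = 4 + 2*N (b(J, N) = 5 + ((N + N) - 1) = 5 + (2*N - 1) = 5 + (-1 + 2*N) = 4 + 2*N)
U(O) = -6
U(b(2, -5)) - 3*422 = -6 - 3*422 = -6 - 1266 = -1272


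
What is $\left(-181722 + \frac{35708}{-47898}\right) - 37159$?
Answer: $- \frac{5241998923}{23949} \approx -2.1888 \cdot 10^{5}$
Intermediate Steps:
$\left(-181722 + \frac{35708}{-47898}\right) - 37159 = \left(-181722 + 35708 \left(- \frac{1}{47898}\right)\right) - 37159 = \left(-181722 - \frac{17854}{23949}\right) - 37159 = - \frac{4352078032}{23949} - 37159 = - \frac{5241998923}{23949}$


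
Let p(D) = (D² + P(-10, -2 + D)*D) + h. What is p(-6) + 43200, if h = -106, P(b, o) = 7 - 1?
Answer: 43094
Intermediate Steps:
P(b, o) = 6
p(D) = -106 + D² + 6*D (p(D) = (D² + 6*D) - 106 = -106 + D² + 6*D)
p(-6) + 43200 = (-106 + (-6)² + 6*(-6)) + 43200 = (-106 + 36 - 36) + 43200 = -106 + 43200 = 43094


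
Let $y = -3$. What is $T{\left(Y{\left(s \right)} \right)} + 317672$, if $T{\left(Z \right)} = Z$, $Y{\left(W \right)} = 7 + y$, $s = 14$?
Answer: $317676$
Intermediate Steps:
$Y{\left(W \right)} = 4$ ($Y{\left(W \right)} = 7 - 3 = 4$)
$T{\left(Y{\left(s \right)} \right)} + 317672 = 4 + 317672 = 317676$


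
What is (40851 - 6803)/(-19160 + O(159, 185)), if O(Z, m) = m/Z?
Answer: -5413632/3046255 ≈ -1.7771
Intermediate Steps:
(40851 - 6803)/(-19160 + O(159, 185)) = (40851 - 6803)/(-19160 + 185/159) = 34048/(-19160 + 185*(1/159)) = 34048/(-19160 + 185/159) = 34048/(-3046255/159) = 34048*(-159/3046255) = -5413632/3046255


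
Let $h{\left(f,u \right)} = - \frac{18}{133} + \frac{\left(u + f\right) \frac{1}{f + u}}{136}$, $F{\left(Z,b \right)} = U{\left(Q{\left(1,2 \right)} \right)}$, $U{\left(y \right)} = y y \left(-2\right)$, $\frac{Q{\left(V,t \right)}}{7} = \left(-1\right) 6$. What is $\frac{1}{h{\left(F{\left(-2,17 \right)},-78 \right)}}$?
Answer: $- \frac{18088}{2315} \approx -7.8134$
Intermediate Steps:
$Q{\left(V,t \right)} = -42$ ($Q{\left(V,t \right)} = 7 \left(\left(-1\right) 6\right) = 7 \left(-6\right) = -42$)
$U{\left(y \right)} = - 2 y^{2}$ ($U{\left(y \right)} = y^{2} \left(-2\right) = - 2 y^{2}$)
$F{\left(Z,b \right)} = -3528$ ($F{\left(Z,b \right)} = - 2 \left(-42\right)^{2} = \left(-2\right) 1764 = -3528$)
$h{\left(f,u \right)} = - \frac{2315}{18088}$ ($h{\left(f,u \right)} = \left(-18\right) \frac{1}{133} + \frac{f + u}{f + u} \frac{1}{136} = - \frac{18}{133} + 1 \cdot \frac{1}{136} = - \frac{18}{133} + \frac{1}{136} = - \frac{2315}{18088}$)
$\frac{1}{h{\left(F{\left(-2,17 \right)},-78 \right)}} = \frac{1}{- \frac{2315}{18088}} = - \frac{18088}{2315}$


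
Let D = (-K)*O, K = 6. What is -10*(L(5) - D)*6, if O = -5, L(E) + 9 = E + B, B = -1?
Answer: 2100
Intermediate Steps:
L(E) = -10 + E (L(E) = -9 + (E - 1) = -9 + (-1 + E) = -10 + E)
D = 30 (D = -1*6*(-5) = -6*(-5) = 30)
-10*(L(5) - D)*6 = -10*((-10 + 5) - 1*30)*6 = -10*(-5 - 30)*6 = -10*(-35)*6 = 350*6 = 2100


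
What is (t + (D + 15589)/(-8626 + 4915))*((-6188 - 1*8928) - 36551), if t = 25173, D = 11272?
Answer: -4825188466714/3711 ≈ -1.3002e+9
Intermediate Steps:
(t + (D + 15589)/(-8626 + 4915))*((-6188 - 1*8928) - 36551) = (25173 + (11272 + 15589)/(-8626 + 4915))*((-6188 - 1*8928) - 36551) = (25173 + 26861/(-3711))*((-6188 - 8928) - 36551) = (25173 + 26861*(-1/3711))*(-15116 - 36551) = (25173 - 26861/3711)*(-51667) = (93390142/3711)*(-51667) = -4825188466714/3711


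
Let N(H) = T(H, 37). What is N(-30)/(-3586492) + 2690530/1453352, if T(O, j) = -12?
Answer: 1206197720123/651554415148 ≈ 1.8513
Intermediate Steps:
N(H) = -12
N(-30)/(-3586492) + 2690530/1453352 = -12/(-3586492) + 2690530/1453352 = -12*(-1/3586492) + 2690530*(1/1453352) = 3/896623 + 1345265/726676 = 1206197720123/651554415148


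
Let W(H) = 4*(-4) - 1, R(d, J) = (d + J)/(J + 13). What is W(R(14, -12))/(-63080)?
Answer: 17/63080 ≈ 0.00026950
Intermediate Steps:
R(d, J) = (J + d)/(13 + J)
W(H) = -17 (W(H) = -16 - 1 = -17)
W(R(14, -12))/(-63080) = -17/(-63080) = -17*(-1/63080) = 17/63080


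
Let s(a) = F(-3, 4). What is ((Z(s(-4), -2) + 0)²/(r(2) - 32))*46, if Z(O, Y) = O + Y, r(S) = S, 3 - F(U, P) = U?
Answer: -368/15 ≈ -24.533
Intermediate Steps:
F(U, P) = 3 - U
s(a) = 6 (s(a) = 3 - 1*(-3) = 3 + 3 = 6)
((Z(s(-4), -2) + 0)²/(r(2) - 32))*46 = (((6 - 2) + 0)²/(2 - 32))*46 = ((4 + 0)²/(-30))*46 = (4²*(-1/30))*46 = (16*(-1/30))*46 = -8/15*46 = -368/15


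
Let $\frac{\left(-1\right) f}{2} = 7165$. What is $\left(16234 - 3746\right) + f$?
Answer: $-1842$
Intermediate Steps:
$f = -14330$ ($f = \left(-2\right) 7165 = -14330$)
$\left(16234 - 3746\right) + f = \left(16234 - 3746\right) - 14330 = 12488 - 14330 = -1842$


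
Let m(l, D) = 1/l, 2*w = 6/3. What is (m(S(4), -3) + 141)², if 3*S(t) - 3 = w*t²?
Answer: 7193124/361 ≈ 19926.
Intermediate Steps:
w = 1 (w = (6/3)/2 = (6*(⅓))/2 = (½)*2 = 1)
S(t) = 1 + t²/3 (S(t) = 1 + (1*t²)/3 = 1 + t²/3)
(m(S(4), -3) + 141)² = (1/(1 + (⅓)*4²) + 141)² = (1/(1 + (⅓)*16) + 141)² = (1/(1 + 16/3) + 141)² = (1/(19/3) + 141)² = (3/19 + 141)² = (2682/19)² = 7193124/361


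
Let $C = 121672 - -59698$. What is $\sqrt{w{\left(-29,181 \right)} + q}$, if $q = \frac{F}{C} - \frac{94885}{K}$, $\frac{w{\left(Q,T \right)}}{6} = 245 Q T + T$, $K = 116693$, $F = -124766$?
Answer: $\frac{2 i \sqrt{215989876402701298564864155}}{10582304705} \approx 2777.6 i$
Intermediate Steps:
$w{\left(Q,T \right)} = 6 T + 1470 Q T$ ($w{\left(Q,T \right)} = 6 \left(245 Q T + T\right) = 6 \left(T + 245 Q T\right) = 6 T + 1470 Q T$)
$C = 181370$ ($C = 121672 + 59698 = 181370$)
$q = - \frac{15884305644}{10582304705}$ ($q = - \frac{124766}{181370} - \frac{94885}{116693} = \left(-124766\right) \frac{1}{181370} - \frac{94885}{116693} = - \frac{62383}{90685} - \frac{94885}{116693} = - \frac{15884305644}{10582304705} \approx -1.501$)
$\sqrt{w{\left(-29,181 \right)} + q} = \sqrt{6 \cdot 181 \left(1 + 245 \left(-29\right)\right) - \frac{15884305644}{10582304705}} = \sqrt{6 \cdot 181 \left(1 - 7105\right) - \frac{15884305644}{10582304705}} = \sqrt{6 \cdot 181 \left(-7104\right) - \frac{15884305644}{10582304705}} = \sqrt{-7714944 - \frac{15884305644}{10582304705}} = \sqrt{- \frac{81641904074317164}{10582304705}} = \frac{2 i \sqrt{215989876402701298564864155}}{10582304705}$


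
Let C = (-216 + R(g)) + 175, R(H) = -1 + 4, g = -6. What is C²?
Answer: 1444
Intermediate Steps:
R(H) = 3
C = -38 (C = (-216 + 3) + 175 = -213 + 175 = -38)
C² = (-38)² = 1444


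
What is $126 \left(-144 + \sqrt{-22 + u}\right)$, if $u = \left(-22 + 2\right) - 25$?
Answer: $-18144 + 126 i \sqrt{67} \approx -18144.0 + 1031.4 i$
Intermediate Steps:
$u = -45$ ($u = -20 - 25 = -45$)
$126 \left(-144 + \sqrt{-22 + u}\right) = 126 \left(-144 + \sqrt{-22 - 45}\right) = 126 \left(-144 + \sqrt{-67}\right) = 126 \left(-144 + i \sqrt{67}\right) = -18144 + 126 i \sqrt{67}$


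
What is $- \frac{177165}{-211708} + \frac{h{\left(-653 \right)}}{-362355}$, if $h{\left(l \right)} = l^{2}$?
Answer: $- \frac{3725367571}{10959064620} \approx -0.33993$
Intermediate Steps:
$- \frac{177165}{-211708} + \frac{h{\left(-653 \right)}}{-362355} = - \frac{177165}{-211708} + \frac{\left(-653\right)^{2}}{-362355} = \left(-177165\right) \left(- \frac{1}{211708}\right) + 426409 \left(- \frac{1}{362355}\right) = \frac{177165}{211708} - \frac{426409}{362355} = - \frac{3725367571}{10959064620}$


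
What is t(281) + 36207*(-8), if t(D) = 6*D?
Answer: -287970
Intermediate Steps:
t(281) + 36207*(-8) = 6*281 + 36207*(-8) = 1686 - 289656 = -287970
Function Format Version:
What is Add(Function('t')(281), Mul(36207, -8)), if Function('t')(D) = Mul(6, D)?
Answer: -287970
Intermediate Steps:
Add(Function('t')(281), Mul(36207, -8)) = Add(Mul(6, 281), Mul(36207, -8)) = Add(1686, -289656) = -287970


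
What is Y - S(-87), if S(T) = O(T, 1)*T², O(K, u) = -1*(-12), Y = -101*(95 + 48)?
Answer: -105271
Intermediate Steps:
Y = -14443 (Y = -101*143 = -14443)
O(K, u) = 12
S(T) = 12*T²
Y - S(-87) = -14443 - 12*(-87)² = -14443 - 12*7569 = -14443 - 1*90828 = -14443 - 90828 = -105271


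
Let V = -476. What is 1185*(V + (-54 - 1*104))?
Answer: -751290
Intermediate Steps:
1185*(V + (-54 - 1*104)) = 1185*(-476 + (-54 - 1*104)) = 1185*(-476 + (-54 - 104)) = 1185*(-476 - 158) = 1185*(-634) = -751290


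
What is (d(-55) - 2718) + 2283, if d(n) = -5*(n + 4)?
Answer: -180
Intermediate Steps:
d(n) = -20 - 5*n (d(n) = -5*(4 + n) = -20 - 5*n)
(d(-55) - 2718) + 2283 = ((-20 - 5*(-55)) - 2718) + 2283 = ((-20 + 275) - 2718) + 2283 = (255 - 2718) + 2283 = -2463 + 2283 = -180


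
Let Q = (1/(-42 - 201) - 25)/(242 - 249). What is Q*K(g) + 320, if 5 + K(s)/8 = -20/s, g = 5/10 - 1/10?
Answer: -304160/243 ≈ -1251.7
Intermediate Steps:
g = ⅖ (g = 5*(⅒) - 1*⅒ = ½ - ⅒ = ⅖ ≈ 0.40000)
K(s) = -40 - 160/s (K(s) = -40 + 8*(-20/s) = -40 - 160/s)
Q = 868/243 (Q = (1/(-243) - 25)/(-7) = (-1/243 - 25)*(-⅐) = -6076/243*(-⅐) = 868/243 ≈ 3.5720)
Q*K(g) + 320 = 868*(-40 - 160/⅖)/243 + 320 = 868*(-40 - 160*5/2)/243 + 320 = 868*(-40 - 400)/243 + 320 = (868/243)*(-440) + 320 = -381920/243 + 320 = -304160/243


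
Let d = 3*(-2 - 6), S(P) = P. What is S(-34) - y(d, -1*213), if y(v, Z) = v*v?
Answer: -610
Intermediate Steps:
d = -24 (d = 3*(-8) = -24)
y(v, Z) = v²
S(-34) - y(d, -1*213) = -34 - 1*(-24)² = -34 - 1*576 = -34 - 576 = -610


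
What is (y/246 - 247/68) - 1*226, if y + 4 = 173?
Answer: -1914899/8364 ≈ -228.95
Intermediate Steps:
y = 169 (y = -4 + 173 = 169)
(y/246 - 247/68) - 1*226 = (169/246 - 247/68) - 1*226 = (169*(1/246) - 247*1/68) - 226 = (169/246 - 247/68) - 226 = -24635/8364 - 226 = -1914899/8364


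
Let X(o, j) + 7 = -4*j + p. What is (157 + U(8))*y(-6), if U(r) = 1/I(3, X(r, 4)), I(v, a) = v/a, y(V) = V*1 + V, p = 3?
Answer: -1804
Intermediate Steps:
y(V) = 2*V (y(V) = V + V = 2*V)
X(o, j) = -4 - 4*j (X(o, j) = -7 + (-4*j + 3) = -7 + (3 - 4*j) = -4 - 4*j)
U(r) = -20/3 (U(r) = 1/(3/(-4 - 4*4)) = 1/(3/(-4 - 16)) = 1/(3/(-20)) = 1/(3*(-1/20)) = 1/(-3/20) = -20/3)
(157 + U(8))*y(-6) = (157 - 20/3)*(2*(-6)) = (451/3)*(-12) = -1804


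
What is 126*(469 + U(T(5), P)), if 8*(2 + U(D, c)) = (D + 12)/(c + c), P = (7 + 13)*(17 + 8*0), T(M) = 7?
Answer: 160051437/2720 ≈ 58842.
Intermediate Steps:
P = 340 (P = 20*(17 + 0) = 20*17 = 340)
U(D, c) = -2 + (12 + D)/(16*c) (U(D, c) = -2 + ((D + 12)/(c + c))/8 = -2 + ((12 + D)/((2*c)))/8 = -2 + ((12 + D)*(1/(2*c)))/8 = -2 + ((12 + D)/(2*c))/8 = -2 + (12 + D)/(16*c))
126*(469 + U(T(5), P)) = 126*(469 + (1/16)*(12 + 7 - 32*340)/340) = 126*(469 + (1/16)*(1/340)*(12 + 7 - 10880)) = 126*(469 + (1/16)*(1/340)*(-10861)) = 126*(469 - 10861/5440) = 126*(2540499/5440) = 160051437/2720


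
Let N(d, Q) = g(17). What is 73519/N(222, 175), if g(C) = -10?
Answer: -73519/10 ≈ -7351.9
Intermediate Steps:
N(d, Q) = -10
73519/N(222, 175) = 73519/(-10) = 73519*(-1/10) = -73519/10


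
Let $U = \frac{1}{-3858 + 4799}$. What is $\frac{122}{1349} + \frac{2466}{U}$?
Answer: $\frac{3130362716}{1349} \approx 2.3205 \cdot 10^{6}$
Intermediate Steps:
$U = \frac{1}{941} \approx 0.0010627$
$\frac{122}{1349} + \frac{2466}{U} = \frac{122}{1349} + 2466 \frac{1}{\frac{1}{941}} = 122 \cdot \frac{1}{1349} + 2466 \cdot 941 = \frac{122}{1349} + 2320506 = \frac{3130362716}{1349}$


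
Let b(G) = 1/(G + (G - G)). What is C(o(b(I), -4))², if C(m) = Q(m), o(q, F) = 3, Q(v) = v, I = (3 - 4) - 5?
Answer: 9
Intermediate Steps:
I = -6 (I = -1 - 5 = -6)
b(G) = 1/G (b(G) = 1/(G + 0) = 1/G)
C(m) = m
C(o(b(I), -4))² = 3² = 9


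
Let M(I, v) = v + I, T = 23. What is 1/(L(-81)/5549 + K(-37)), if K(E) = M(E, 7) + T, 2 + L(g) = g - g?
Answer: -5549/38845 ≈ -0.14285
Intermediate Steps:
L(g) = -2 (L(g) = -2 + (g - g) = -2 + 0 = -2)
M(I, v) = I + v
K(E) = 30 + E (K(E) = (E + 7) + 23 = (7 + E) + 23 = 30 + E)
1/(L(-81)/5549 + K(-37)) = 1/(-2/5549 + (30 - 37)) = 1/(-2*1/5549 - 7) = 1/(-2/5549 - 7) = 1/(-38845/5549) = -5549/38845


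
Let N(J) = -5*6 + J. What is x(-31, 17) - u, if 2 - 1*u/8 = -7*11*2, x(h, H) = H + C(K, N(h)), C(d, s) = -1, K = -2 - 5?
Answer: -1232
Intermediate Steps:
K = -7
N(J) = -30 + J
x(h, H) = -1 + H (x(h, H) = H - 1 = -1 + H)
u = 1248 (u = 16 - 8*(-7*11)*2 = 16 - (-616)*2 = 16 - 8*(-154) = 16 + 1232 = 1248)
x(-31, 17) - u = (-1 + 17) - 1*1248 = 16 - 1248 = -1232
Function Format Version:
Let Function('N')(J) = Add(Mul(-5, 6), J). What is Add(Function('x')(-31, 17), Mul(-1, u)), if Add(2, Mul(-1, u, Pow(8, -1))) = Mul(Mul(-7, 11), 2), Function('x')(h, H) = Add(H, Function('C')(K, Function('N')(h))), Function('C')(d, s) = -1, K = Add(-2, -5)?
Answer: -1232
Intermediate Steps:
K = -7
Function('N')(J) = Add(-30, J)
Function('x')(h, H) = Add(-1, H) (Function('x')(h, H) = Add(H, -1) = Add(-1, H))
u = 1248 (u = Add(16, Mul(-8, Mul(Mul(-7, 11), 2))) = Add(16, Mul(-8, Mul(-77, 2))) = Add(16, Mul(-8, -154)) = Add(16, 1232) = 1248)
Add(Function('x')(-31, 17), Mul(-1, u)) = Add(Add(-1, 17), Mul(-1, 1248)) = Add(16, -1248) = -1232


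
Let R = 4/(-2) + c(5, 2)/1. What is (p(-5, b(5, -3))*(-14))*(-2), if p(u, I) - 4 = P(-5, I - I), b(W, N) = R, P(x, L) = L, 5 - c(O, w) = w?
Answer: 112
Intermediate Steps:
c(O, w) = 5 - w
R = 1 (R = 4/(-2) + (5 - 1*2)/1 = 4*(-½) + (5 - 2)*1 = -2 + 3*1 = -2 + 3 = 1)
b(W, N) = 1
p(u, I) = 4 (p(u, I) = 4 + (I - I) = 4 + 0 = 4)
(p(-5, b(5, -3))*(-14))*(-2) = (4*(-14))*(-2) = -56*(-2) = 112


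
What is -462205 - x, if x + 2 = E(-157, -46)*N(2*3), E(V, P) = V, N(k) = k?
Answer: -461261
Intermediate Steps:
x = -944 (x = -2 - 314*3 = -2 - 157*6 = -2 - 942 = -944)
-462205 - x = -462205 - 1*(-944) = -462205 + 944 = -461261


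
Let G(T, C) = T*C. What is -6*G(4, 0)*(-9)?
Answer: 0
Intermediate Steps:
G(T, C) = C*T
-6*G(4, 0)*(-9) = -0*4*(-9) = -6*0*(-9) = 0*(-9) = 0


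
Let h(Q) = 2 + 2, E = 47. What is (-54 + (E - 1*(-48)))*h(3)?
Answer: 164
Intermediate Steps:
h(Q) = 4
(-54 + (E - 1*(-48)))*h(3) = (-54 + (47 - 1*(-48)))*4 = (-54 + (47 + 48))*4 = (-54 + 95)*4 = 41*4 = 164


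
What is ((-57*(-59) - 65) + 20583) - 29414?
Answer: -5533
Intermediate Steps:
((-57*(-59) - 65) + 20583) - 29414 = ((3363 - 65) + 20583) - 29414 = (3298 + 20583) - 29414 = 23881 - 29414 = -5533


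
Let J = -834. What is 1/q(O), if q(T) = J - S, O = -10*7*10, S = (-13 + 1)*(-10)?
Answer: -1/954 ≈ -0.0010482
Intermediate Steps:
S = 120 (S = -12*(-10) = 120)
O = -700 (O = -70*10 = -700)
q(T) = -954 (q(T) = -834 - 1*120 = -834 - 120 = -954)
1/q(O) = 1/(-954) = -1/954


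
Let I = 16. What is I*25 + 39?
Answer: 439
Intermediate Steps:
I*25 + 39 = 16*25 + 39 = 400 + 39 = 439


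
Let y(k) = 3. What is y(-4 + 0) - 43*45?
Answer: -1932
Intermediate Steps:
y(-4 + 0) - 43*45 = 3 - 43*45 = 3 - 1935 = -1932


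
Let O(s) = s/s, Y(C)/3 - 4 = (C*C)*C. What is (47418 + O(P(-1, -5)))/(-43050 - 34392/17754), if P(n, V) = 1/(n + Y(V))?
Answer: -140312821/127390682 ≈ -1.1014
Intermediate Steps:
Y(C) = 12 + 3*C³ (Y(C) = 12 + 3*((C*C)*C) = 12 + 3*(C²*C) = 12 + 3*C³)
P(n, V) = 1/(12 + n + 3*V³) (P(n, V) = 1/(n + (12 + 3*V³)) = 1/(12 + n + 3*V³))
O(s) = 1
(47418 + O(P(-1, -5)))/(-43050 - 34392/17754) = (47418 + 1)/(-43050 - 34392/17754) = 47419/(-43050 - 34392*1/17754) = 47419/(-43050 - 5732/2959) = 47419/(-127390682/2959) = 47419*(-2959/127390682) = -140312821/127390682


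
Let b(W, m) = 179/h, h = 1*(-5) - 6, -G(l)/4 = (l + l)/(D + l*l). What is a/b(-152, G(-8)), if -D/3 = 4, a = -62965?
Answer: 692615/179 ≈ 3869.4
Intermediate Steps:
D = -12 (D = -3*4 = -12)
G(l) = -8*l/(-12 + l**2) (G(l) = -4*(l + l)/(-12 + l*l) = -4*2*l/(-12 + l**2) = -8*l/(-12 + l**2))
h = -11 (h = -5 - 6 = -11)
b(W, m) = -179/11 (b(W, m) = 179/(-11) = 179*(-1/11) = -179/11)
a/b(-152, G(-8)) = -62965/(-179/11) = -62965*(-11/179) = 692615/179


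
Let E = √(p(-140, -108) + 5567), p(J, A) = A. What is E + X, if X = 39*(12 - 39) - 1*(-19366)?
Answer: 18313 + √5459 ≈ 18387.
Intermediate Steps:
X = 18313 (X = 39*(-27) + 19366 = -1053 + 19366 = 18313)
E = √5459 (E = √(-108 + 5567) = √5459 ≈ 73.885)
E + X = √5459 + 18313 = 18313 + √5459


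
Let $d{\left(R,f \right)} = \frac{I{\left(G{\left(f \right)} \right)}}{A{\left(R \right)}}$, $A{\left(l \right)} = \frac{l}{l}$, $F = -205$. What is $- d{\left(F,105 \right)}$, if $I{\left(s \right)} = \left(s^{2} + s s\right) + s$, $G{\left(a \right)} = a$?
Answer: $-22155$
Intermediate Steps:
$I{\left(s \right)} = s + 2 s^{2}$ ($I{\left(s \right)} = \left(s^{2} + s^{2}\right) + s = 2 s^{2} + s = s + 2 s^{2}$)
$A{\left(l \right)} = 1$
$d{\left(R,f \right)} = f \left(1 + 2 f\right)$ ($d{\left(R,f \right)} = \frac{f \left(1 + 2 f\right)}{1} = f \left(1 + 2 f\right) 1 = f \left(1 + 2 f\right)$)
$- d{\left(F,105 \right)} = - 105 \left(1 + 2 \cdot 105\right) = - 105 \left(1 + 210\right) = - 105 \cdot 211 = \left(-1\right) 22155 = -22155$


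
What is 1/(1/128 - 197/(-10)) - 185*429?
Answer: -1001030105/12613 ≈ -79365.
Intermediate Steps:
1/(1/128 - 197/(-10)) - 185*429 = 1/(1/128 - 197*(-⅒)) - 79365 = 1/(1/128 + 197/10) - 79365 = 1/(12613/640) - 79365 = 640/12613 - 79365 = -1001030105/12613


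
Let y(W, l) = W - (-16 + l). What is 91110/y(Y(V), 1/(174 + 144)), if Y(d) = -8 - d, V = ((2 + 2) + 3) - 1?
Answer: 5794596/127 ≈ 45627.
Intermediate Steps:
V = 6 (V = (4 + 3) - 1 = 7 - 1 = 6)
y(W, l) = 16 + W - l (y(W, l) = W + (16 - l) = 16 + W - l)
91110/y(Y(V), 1/(174 + 144)) = 91110/(16 + (-8 - 1*6) - 1/(174 + 144)) = 91110/(16 + (-8 - 6) - 1/318) = 91110/(16 - 14 - 1*1/318) = 91110/(16 - 14 - 1/318) = 91110/(635/318) = 91110*(318/635) = 5794596/127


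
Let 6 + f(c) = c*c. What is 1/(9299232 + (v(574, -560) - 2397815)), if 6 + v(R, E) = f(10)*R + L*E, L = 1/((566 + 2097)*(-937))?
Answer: 2495231/17355247355337 ≈ 1.4377e-7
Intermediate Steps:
f(c) = -6 + c² (f(c) = -6 + c*c = -6 + c²)
L = -1/2495231 (L = -1/937/2663 = (1/2663)*(-1/937) = -1/2495231 ≈ -4.0076e-7)
v(R, E) = -6 + 94*R - E/2495231 (v(R, E) = -6 + ((-6 + 10²)*R - E/2495231) = -6 + ((-6 + 100)*R - E/2495231) = -6 + (94*R - E/2495231) = -6 + 94*R - E/2495231)
1/(9299232 + (v(574, -560) - 2397815)) = 1/(9299232 + ((-6 + 94*574 - 1/2495231*(-560)) - 2397815)) = 1/(9299232 + ((-6 + 53956 + 560/2495231) - 2397815)) = 1/(9299232 + (134617713010/2495231 - 2397815)) = 1/(9299232 - 5848484607255/2495231) = 1/(17355247355337/2495231) = 2495231/17355247355337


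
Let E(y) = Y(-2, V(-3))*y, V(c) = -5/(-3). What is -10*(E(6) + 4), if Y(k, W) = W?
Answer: -140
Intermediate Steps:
V(c) = 5/3 (V(c) = -5*(-⅓) = 5/3)
E(y) = 5*y/3
-10*(E(6) + 4) = -10*((5/3)*6 + 4) = -10*(10 + 4) = -10*14 = -140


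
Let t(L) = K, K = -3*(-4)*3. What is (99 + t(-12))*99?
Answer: 13365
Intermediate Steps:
K = 36 (K = 12*3 = 36)
t(L) = 36
(99 + t(-12))*99 = (99 + 36)*99 = 135*99 = 13365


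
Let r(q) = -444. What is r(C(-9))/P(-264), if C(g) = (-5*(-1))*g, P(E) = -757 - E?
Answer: 444/493 ≈ 0.90061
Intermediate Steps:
C(g) = 5*g
r(C(-9))/P(-264) = -444/(-757 - 1*(-264)) = -444/(-757 + 264) = -444/(-493) = -444*(-1/493) = 444/493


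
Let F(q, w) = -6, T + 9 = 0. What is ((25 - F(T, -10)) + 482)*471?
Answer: 241623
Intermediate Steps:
T = -9 (T = -9 + 0 = -9)
((25 - F(T, -10)) + 482)*471 = ((25 - 1*(-6)) + 482)*471 = ((25 + 6) + 482)*471 = (31 + 482)*471 = 513*471 = 241623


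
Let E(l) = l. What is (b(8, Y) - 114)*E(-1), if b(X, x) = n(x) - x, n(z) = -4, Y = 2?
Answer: 120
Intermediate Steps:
b(X, x) = -4 - x
(b(8, Y) - 114)*E(-1) = ((-4 - 1*2) - 114)*(-1) = ((-4 - 2) - 114)*(-1) = (-6 - 114)*(-1) = -120*(-1) = 120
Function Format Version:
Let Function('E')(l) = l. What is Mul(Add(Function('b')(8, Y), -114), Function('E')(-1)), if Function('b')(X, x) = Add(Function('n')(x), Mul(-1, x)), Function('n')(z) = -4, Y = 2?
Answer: 120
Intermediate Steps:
Function('b')(X, x) = Add(-4, Mul(-1, x))
Mul(Add(Function('b')(8, Y), -114), Function('E')(-1)) = Mul(Add(Add(-4, Mul(-1, 2)), -114), -1) = Mul(Add(Add(-4, -2), -114), -1) = Mul(Add(-6, -114), -1) = Mul(-120, -1) = 120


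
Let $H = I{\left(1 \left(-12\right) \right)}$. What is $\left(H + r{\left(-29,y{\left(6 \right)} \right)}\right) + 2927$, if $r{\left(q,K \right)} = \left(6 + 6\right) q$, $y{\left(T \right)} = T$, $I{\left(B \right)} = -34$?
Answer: $2545$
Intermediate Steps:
$r{\left(q,K \right)} = 12 q$
$H = -34$
$\left(H + r{\left(-29,y{\left(6 \right)} \right)}\right) + 2927 = \left(-34 + 12 \left(-29\right)\right) + 2927 = \left(-34 - 348\right) + 2927 = -382 + 2927 = 2545$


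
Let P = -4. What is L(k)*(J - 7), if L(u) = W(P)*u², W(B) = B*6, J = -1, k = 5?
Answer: 4800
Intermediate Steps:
W(B) = 6*B
L(u) = -24*u² (L(u) = (6*(-4))*u² = -24*u²)
L(k)*(J - 7) = (-24*5²)*(-1 - 7) = -24*25*(-8) = -600*(-8) = 4800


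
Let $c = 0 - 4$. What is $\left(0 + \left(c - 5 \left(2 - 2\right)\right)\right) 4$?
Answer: $-16$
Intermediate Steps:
$c = -4$ ($c = 0 - 4 = -4$)
$\left(0 + \left(c - 5 \left(2 - 2\right)\right)\right) 4 = \left(0 - \left(4 + 5 \left(2 - 2\right)\right)\right) 4 = \left(0 - 4\right) 4 = \left(-4\right) 4 = -16$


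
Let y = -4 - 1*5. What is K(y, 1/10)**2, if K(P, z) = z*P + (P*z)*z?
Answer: 9801/10000 ≈ 0.98010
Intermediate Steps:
y = -9 (y = -4 - 5 = -9)
K(P, z) = P*z + P*z**2
K(y, 1/10)**2 = (-9*(1 + 1/10)/10)**2 = (-9*1/10*(1 + 1/10))**2 = (-9*1/10*11/10)**2 = (-99/100)**2 = 9801/10000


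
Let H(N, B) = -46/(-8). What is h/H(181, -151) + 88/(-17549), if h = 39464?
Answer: 120444040/17549 ≈ 6863.3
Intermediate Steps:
H(N, B) = 23/4 (H(N, B) = -46*(-1/8) = 23/4)
h/H(181, -151) + 88/(-17549) = 39464/(23/4) + 88/(-17549) = 39464*(4/23) + 88*(-1/17549) = 157856/23 - 88/17549 = 120444040/17549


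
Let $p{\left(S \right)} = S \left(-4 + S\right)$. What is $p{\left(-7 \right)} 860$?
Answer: $66220$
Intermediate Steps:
$p{\left(-7 \right)} 860 = - 7 \left(-4 - 7\right) 860 = \left(-7\right) \left(-11\right) 860 = 77 \cdot 860 = 66220$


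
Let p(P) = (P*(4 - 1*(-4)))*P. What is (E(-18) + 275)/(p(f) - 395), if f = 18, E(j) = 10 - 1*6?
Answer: 279/2197 ≈ 0.12699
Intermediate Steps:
E(j) = 4 (E(j) = 10 - 6 = 4)
p(P) = 8*P**2 (p(P) = (P*(4 + 4))*P = (P*8)*P = (8*P)*P = 8*P**2)
(E(-18) + 275)/(p(f) - 395) = (4 + 275)/(8*18**2 - 395) = 279/(8*324 - 395) = 279/(2592 - 395) = 279/2197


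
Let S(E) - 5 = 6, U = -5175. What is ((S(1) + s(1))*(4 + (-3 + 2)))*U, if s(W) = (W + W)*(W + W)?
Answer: -232875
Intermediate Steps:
S(E) = 11 (S(E) = 5 + 6 = 11)
s(W) = 4*W**2 (s(W) = (2*W)*(2*W) = 4*W**2)
((S(1) + s(1))*(4 + (-3 + 2)))*U = ((11 + 4*1**2)*(4 + (-3 + 2)))*(-5175) = ((11 + 4*1)*(4 - 1))*(-5175) = ((11 + 4)*3)*(-5175) = (15*3)*(-5175) = 45*(-5175) = -232875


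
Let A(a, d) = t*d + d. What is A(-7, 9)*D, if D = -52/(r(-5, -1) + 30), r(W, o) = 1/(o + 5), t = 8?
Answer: -16848/121 ≈ -139.24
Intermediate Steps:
r(W, o) = 1/(5 + o)
A(a, d) = 9*d (A(a, d) = 8*d + d = 9*d)
D = -208/121 (D = -52/(1/(5 - 1) + 30) = -52/(1/4 + 30) = -52/(¼ + 30) = -52/121/4 = -52*4/121 = -208/121 ≈ -1.7190)
A(-7, 9)*D = (9*9)*(-208/121) = 81*(-208/121) = -16848/121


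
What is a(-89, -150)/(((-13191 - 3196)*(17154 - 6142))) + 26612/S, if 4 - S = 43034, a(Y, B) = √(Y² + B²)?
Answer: -13306/21515 - √30421/180453644 ≈ -0.61845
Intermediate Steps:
a(Y, B) = √(B² + Y²)
S = -43030 (S = 4 - 1*43034 = 4 - 43034 = -43030)
a(-89, -150)/(((-13191 - 3196)*(17154 - 6142))) + 26612/S = √((-150)² + (-89)²)/(((-13191 - 3196)*(17154 - 6142))) + 26612/(-43030) = √(22500 + 7921)/((-16387*11012)) + 26612*(-1/43030) = √30421/(-180453644) - 13306/21515 = √30421*(-1/180453644) - 13306/21515 = -√30421/180453644 - 13306/21515 = -13306/21515 - √30421/180453644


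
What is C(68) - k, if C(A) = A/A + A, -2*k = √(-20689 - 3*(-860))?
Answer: 69 + I*√18109/2 ≈ 69.0 + 67.285*I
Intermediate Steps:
k = -I*√18109/2 (k = -√(-20689 - 3*(-860))/2 = -√(-20689 + 2580)/2 = -I*√18109/2 ≈ -67.285*I)
C(A) = 1 + A
C(68) - k = (1 + 68) - (-1)*I*√18109/2 = 69 + I*√18109/2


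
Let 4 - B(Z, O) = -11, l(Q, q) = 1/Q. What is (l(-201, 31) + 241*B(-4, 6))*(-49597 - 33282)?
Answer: -898821518/3 ≈ -2.9961e+8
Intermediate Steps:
B(Z, O) = 15 (B(Z, O) = 4 - 1*(-11) = 4 + 11 = 15)
(l(-201, 31) + 241*B(-4, 6))*(-49597 - 33282) = (1/(-201) + 241*15)*(-49597 - 33282) = (-1/201 + 3615)*(-82879) = (726614/201)*(-82879) = -898821518/3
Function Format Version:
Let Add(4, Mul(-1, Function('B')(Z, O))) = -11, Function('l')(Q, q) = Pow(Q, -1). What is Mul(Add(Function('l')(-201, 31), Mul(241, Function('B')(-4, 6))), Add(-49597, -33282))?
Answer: Rational(-898821518, 3) ≈ -2.9961e+8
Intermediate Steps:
Function('B')(Z, O) = 15 (Function('B')(Z, O) = Add(4, Mul(-1, -11)) = Add(4, 11) = 15)
Mul(Add(Function('l')(-201, 31), Mul(241, Function('B')(-4, 6))), Add(-49597, -33282)) = Mul(Add(Pow(-201, -1), Mul(241, 15)), Add(-49597, -33282)) = Mul(Add(Rational(-1, 201), 3615), -82879) = Mul(Rational(726614, 201), -82879) = Rational(-898821518, 3)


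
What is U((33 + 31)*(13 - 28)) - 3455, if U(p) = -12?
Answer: -3467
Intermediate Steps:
U((33 + 31)*(13 - 28)) - 3455 = -12 - 3455 = -3467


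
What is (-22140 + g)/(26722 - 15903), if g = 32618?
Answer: 338/349 ≈ 0.96848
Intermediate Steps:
(-22140 + g)/(26722 - 15903) = (-22140 + 32618)/(26722 - 15903) = 10478/10819 = 10478*(1/10819) = 338/349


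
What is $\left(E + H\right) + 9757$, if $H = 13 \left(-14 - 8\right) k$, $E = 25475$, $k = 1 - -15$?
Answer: $30656$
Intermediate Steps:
$k = 16$ ($k = 1 + 15 = 16$)
$H = -4576$ ($H = 13 \left(-14 - 8\right) 16 = 13 \left(-22\right) 16 = \left(-286\right) 16 = -4576$)
$\left(E + H\right) + 9757 = \left(25475 - 4576\right) + 9757 = 20899 + 9757 = 30656$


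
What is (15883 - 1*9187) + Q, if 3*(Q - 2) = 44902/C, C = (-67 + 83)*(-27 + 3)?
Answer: 3835597/576 ≈ 6659.0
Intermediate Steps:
C = -384 (C = 16*(-24) = -384)
Q = -21299/576 (Q = 2 + (44902/(-384))/3 = 2 + (44902*(-1/384))/3 = 2 + (⅓)*(-22451/192) = 2 - 22451/576 = -21299/576 ≈ -36.977)
(15883 - 1*9187) + Q = (15883 - 1*9187) - 21299/576 = (15883 - 9187) - 21299/576 = 6696 - 21299/576 = 3835597/576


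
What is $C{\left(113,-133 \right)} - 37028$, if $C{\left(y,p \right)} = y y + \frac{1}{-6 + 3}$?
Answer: $- \frac{72778}{3} \approx -24259.0$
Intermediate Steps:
$C{\left(y,p \right)} = - \frac{1}{3} + y^{2}$ ($C{\left(y,p \right)} = y^{2} + \frac{1}{-3} = y^{2} - \frac{1}{3} = - \frac{1}{3} + y^{2}$)
$C{\left(113,-133 \right)} - 37028 = \left(- \frac{1}{3} + 113^{2}\right) - 37028 = \left(- \frac{1}{3} + 12769\right) - 37028 = \frac{38306}{3} - 37028 = - \frac{72778}{3}$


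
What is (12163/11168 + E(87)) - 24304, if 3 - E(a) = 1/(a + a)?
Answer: -23610187819/971616 ≈ -24300.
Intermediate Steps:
E(a) = 3 - 1/(2*a) (E(a) = 3 - 1/(a + a) = 3 - 1/(2*a))
(12163/11168 + E(87)) - 24304 = (12163/11168 + (3 - ½/87)) - 24304 = (12163*(1/11168) + (3 - ½*1/87)) - 24304 = (12163/11168 + (3 - 1/174)) - 24304 = (12163/11168 + 521/174) - 24304 = 3967445/971616 - 24304 = -23610187819/971616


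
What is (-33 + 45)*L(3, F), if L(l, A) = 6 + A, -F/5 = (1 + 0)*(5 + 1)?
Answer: -288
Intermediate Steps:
F = -30 (F = -5*(1 + 0)*(5 + 1) = -5*6 = -30)
(-33 + 45)*L(3, F) = (-33 + 45)*(6 - 30) = 12*(-24) = -288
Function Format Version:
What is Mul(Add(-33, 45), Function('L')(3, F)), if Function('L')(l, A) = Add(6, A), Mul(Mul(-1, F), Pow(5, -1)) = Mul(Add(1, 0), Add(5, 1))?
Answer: -288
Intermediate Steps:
F = -30 (F = Mul(-5, Mul(Add(1, 0), Add(5, 1))) = Mul(-5, Mul(1, 6)) = Mul(-5, 6) = -30)
Mul(Add(-33, 45), Function('L')(3, F)) = Mul(Add(-33, 45), Add(6, -30)) = Mul(12, -24) = -288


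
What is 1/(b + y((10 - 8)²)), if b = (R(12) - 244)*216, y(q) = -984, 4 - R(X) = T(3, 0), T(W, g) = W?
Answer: -1/53472 ≈ -1.8701e-5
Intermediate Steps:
R(X) = 1 (R(X) = 4 - 1*3 = 4 - 3 = 1)
b = -52488 (b = (1 - 244)*216 = -243*216 = -52488)
1/(b + y((10 - 8)²)) = 1/(-52488 - 984) = 1/(-53472) = -1/53472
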